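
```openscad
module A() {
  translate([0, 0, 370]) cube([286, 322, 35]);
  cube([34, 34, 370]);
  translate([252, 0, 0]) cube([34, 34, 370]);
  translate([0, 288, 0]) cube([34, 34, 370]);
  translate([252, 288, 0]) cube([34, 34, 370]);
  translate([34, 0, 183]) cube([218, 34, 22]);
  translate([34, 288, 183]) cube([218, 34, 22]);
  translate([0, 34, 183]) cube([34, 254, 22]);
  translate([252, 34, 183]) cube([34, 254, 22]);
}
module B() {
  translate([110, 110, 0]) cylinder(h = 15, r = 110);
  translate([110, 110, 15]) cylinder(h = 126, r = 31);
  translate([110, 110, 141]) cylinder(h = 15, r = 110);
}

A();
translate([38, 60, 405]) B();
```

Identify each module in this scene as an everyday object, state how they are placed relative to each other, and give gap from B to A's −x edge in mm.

A is a stool. B is a spool. The spool is on top of the stool. The gap from the spool to the stool's −x edge is 38 mm.

The spool's min-x is at 38; the stool's min-x is 0; gap = 38 mm.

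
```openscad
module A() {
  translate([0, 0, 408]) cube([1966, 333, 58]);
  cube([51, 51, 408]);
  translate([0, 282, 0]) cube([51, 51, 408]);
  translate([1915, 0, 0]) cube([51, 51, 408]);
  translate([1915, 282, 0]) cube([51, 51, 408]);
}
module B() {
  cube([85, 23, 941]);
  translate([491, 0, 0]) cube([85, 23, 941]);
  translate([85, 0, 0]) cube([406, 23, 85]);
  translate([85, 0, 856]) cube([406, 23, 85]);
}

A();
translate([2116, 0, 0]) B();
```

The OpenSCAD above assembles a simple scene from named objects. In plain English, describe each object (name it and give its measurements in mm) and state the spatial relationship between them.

A is a long wooden bench with a 1966 mm (x) × 333 mm (y) seat, 58 mm thick, its top surface 466 mm above the floor. Four 51 mm square legs at the seat corners, flush with the edges, run from z = 0 to the seat underside.

B is a picture frame with a 406×771 mm rectangular opening (x by z) and a uniform 85 mm border on every side. Frame depth is 23 mm along y. It is built from two vertical stiles running the full outside height and two horizontal rails spanning the gap between the stiles.

The picture frame is on the floor beside the bench on its +x side.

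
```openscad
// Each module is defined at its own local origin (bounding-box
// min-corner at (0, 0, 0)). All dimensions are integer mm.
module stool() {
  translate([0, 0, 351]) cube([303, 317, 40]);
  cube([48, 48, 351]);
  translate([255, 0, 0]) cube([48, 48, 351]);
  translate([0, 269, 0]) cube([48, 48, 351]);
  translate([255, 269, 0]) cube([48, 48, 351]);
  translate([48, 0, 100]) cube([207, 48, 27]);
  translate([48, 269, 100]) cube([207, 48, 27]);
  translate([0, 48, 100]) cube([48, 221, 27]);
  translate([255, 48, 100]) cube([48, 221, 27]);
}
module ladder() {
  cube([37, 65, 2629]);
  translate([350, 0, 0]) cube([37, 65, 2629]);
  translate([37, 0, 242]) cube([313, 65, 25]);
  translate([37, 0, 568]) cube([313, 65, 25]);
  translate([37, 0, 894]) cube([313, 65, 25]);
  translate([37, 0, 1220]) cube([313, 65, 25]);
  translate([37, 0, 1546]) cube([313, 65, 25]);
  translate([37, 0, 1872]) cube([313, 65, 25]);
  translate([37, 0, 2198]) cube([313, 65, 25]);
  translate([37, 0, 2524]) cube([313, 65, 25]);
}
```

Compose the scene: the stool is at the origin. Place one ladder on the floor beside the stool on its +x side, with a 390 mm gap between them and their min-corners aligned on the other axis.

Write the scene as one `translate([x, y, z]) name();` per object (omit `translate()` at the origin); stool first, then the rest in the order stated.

stool();
translate([693, 0, 0]) ladder();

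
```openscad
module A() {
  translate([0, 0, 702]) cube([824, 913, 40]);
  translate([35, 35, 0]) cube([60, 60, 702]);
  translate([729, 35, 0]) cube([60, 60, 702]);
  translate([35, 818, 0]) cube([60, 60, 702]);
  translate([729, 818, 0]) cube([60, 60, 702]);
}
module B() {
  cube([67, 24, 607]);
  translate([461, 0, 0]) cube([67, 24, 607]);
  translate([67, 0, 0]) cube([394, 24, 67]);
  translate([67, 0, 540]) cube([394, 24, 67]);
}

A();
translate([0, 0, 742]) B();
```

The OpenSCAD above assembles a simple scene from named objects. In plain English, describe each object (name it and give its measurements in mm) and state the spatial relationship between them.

A is a table: top 824 mm (x) × 913 mm (y), 40 mm thick, upper face at z = 742 mm, on four 60×60 mm square legs, each inset 35 mm from the nearest pair of top edges, running from z = 0 to the bottom of the top.

B is a picture frame with a 394×473 mm rectangular opening (x by z) and a uniform 67 mm border on every side. Frame depth is 24 mm along y. It is built from two vertical stiles running the full outside height and two horizontal rails spanning the gap between the stiles.

The picture frame is on top of the table.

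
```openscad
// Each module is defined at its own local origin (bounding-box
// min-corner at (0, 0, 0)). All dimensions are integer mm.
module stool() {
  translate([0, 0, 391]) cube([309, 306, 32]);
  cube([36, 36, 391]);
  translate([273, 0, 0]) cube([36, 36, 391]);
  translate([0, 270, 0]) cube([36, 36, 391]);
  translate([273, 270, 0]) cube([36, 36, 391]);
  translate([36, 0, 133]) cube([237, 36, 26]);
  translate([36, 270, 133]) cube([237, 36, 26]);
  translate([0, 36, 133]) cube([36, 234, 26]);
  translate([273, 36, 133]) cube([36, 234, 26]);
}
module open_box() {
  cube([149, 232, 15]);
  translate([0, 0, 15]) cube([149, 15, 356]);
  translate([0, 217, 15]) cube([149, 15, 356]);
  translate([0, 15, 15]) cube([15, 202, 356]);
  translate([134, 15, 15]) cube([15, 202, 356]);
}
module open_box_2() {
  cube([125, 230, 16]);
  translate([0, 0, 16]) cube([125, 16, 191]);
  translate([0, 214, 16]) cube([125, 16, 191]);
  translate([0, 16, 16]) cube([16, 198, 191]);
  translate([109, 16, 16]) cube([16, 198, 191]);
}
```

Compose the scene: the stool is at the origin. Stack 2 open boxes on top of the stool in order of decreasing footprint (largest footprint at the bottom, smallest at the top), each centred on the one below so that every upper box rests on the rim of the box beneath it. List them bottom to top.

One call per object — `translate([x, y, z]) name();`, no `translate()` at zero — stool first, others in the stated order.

stool();
translate([80, 37, 423]) open_box();
translate([92, 38, 794]) open_box_2();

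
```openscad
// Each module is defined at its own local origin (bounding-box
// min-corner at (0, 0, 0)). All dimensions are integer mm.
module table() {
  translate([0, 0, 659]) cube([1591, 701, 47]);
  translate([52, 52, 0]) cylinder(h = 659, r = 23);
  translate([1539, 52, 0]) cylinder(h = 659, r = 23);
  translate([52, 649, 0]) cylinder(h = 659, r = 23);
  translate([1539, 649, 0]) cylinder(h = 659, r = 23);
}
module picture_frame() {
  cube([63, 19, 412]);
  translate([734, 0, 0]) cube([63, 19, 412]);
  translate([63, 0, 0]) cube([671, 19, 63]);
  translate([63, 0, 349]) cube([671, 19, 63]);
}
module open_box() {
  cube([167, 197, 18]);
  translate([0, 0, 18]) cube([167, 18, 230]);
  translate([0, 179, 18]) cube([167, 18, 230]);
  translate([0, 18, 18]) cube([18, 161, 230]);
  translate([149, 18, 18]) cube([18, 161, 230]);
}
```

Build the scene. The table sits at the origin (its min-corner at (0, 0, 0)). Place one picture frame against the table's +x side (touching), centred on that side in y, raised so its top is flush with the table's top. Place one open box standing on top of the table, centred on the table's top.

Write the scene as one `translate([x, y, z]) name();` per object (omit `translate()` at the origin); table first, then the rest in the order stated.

table();
translate([1591, 341, 294]) picture_frame();
translate([712, 252, 706]) open_box();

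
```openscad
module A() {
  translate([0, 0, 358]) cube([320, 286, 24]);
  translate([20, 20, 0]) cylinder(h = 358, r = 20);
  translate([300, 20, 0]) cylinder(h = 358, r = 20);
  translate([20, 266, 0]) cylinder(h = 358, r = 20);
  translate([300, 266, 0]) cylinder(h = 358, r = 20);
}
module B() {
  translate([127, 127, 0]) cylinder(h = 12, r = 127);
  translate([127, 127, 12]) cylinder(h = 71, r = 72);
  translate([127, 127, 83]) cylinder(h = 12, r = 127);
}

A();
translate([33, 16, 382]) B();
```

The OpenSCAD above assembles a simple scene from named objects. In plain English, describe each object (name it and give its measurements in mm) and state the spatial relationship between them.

A is a four-legged stool. The seat is a 320×286×24 mm slab whose top surface is at z = 382 mm; four round legs, each 40 mm in diameter, run from the floor (z = 0) to the underside of the seat, each leg's axis is inset half a diameter from the nearest pair of seat edges (so the leg's bounding box is flush with the corner).

B is a spool: two coaxial disc flanges of radius 127 mm and thickness 12 mm, joined by a core cylinder of radius 72 mm and height 71 mm. The lower flange rests on z = 0 and the three cylinders share a vertical axis.

The spool is on top of the stool, centred.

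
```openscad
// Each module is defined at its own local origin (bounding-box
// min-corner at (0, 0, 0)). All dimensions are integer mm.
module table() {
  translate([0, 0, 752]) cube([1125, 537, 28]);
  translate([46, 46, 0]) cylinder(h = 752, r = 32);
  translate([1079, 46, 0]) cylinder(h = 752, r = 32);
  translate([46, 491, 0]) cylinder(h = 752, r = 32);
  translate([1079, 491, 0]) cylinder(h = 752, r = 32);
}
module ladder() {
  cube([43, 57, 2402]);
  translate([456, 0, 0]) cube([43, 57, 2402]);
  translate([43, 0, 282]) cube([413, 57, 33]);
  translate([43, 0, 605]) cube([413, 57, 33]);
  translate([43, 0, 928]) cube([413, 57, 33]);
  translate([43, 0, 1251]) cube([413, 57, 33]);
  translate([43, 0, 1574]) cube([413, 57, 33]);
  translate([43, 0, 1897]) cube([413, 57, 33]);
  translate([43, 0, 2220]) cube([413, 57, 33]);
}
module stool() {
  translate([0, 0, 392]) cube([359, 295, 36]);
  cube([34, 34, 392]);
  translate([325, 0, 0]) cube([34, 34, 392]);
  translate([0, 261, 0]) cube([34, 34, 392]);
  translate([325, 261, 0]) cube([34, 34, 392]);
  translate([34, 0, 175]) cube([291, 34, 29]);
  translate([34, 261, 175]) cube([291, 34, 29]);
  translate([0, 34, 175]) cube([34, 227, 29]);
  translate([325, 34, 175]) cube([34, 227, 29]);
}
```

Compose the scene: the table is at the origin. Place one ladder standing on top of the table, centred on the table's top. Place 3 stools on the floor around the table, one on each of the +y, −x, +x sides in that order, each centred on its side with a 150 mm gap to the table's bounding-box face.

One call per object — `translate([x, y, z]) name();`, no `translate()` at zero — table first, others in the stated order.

table();
translate([313, 240, 780]) ladder();
translate([383, 687, 0]) stool();
translate([-509, 121, 0]) stool();
translate([1275, 121, 0]) stool();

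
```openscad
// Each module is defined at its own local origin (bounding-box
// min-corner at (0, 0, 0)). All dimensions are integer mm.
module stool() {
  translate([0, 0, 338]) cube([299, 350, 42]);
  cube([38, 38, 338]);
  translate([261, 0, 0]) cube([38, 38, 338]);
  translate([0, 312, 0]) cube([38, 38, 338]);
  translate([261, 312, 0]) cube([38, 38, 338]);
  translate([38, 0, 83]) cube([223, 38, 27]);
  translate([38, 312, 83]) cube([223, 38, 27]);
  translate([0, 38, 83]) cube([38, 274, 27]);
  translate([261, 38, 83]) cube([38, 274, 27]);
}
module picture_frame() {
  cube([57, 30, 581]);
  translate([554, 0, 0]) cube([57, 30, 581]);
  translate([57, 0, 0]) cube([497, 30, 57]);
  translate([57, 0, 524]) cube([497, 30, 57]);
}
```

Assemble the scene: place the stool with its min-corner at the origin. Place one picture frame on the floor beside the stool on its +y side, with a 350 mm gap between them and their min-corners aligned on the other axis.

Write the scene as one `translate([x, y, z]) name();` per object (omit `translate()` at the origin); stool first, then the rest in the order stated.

stool();
translate([0, 700, 0]) picture_frame();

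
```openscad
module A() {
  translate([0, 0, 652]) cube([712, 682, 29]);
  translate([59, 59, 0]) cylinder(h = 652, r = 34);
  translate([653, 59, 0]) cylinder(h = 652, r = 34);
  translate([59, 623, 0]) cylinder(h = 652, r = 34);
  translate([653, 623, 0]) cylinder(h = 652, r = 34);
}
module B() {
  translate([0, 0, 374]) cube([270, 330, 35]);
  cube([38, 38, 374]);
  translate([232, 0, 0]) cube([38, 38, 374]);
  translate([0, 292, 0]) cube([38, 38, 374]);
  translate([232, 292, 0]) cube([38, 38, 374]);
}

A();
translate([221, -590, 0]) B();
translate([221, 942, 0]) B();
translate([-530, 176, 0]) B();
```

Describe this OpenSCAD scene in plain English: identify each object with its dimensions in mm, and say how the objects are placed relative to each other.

A is a table with a 712×682 mm rectangular top, 29 mm thick, top surface at z = 681 mm, supported by four round legs of 68 mm diameter, each leg's bounding box inset 25 mm from the nearest pair of top edges, running from the floor.

B is a simple wooden stool: a rectangular seat 270 mm (x) by 330 mm (y), 35 mm thick, top face at z = 409 mm, on four square legs, each 38×38 mm in cross-section. The legs rest on z = 0, each flush with a corner of the seat.

Three stools sit around the table at the −y, +y, −x sides.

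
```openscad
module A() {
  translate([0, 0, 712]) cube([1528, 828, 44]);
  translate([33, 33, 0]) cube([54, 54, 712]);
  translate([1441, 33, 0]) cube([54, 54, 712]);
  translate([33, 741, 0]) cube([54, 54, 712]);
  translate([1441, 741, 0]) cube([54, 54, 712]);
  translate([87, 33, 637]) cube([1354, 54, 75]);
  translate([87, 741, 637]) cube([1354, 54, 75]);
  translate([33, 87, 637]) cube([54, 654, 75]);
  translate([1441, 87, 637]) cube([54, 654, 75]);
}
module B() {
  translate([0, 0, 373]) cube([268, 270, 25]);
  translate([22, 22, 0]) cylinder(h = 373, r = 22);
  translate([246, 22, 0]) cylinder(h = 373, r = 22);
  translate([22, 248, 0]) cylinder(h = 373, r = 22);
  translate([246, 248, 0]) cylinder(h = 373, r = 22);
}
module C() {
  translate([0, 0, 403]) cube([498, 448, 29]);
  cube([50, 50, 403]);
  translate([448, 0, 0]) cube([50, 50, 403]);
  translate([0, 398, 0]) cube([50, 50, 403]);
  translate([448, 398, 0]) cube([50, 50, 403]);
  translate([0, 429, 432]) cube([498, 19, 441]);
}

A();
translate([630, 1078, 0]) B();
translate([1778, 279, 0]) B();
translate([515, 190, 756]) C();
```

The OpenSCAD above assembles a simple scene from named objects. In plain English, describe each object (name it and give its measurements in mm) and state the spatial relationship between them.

A is a rectangular dining table. The top is 1528×828×44 mm with its upper surface at z = 756 mm. It stands on four 54×54 mm square legs, each inset 33 mm from the nearest pair of top edges, running from the floor to the underside of the top. Four apron rails, 54 mm thick and 75 mm tall, run between adjacent legs with their top edges flush with the underside of the top and their outer faces flush with the legs' outer faces.

B is a simple wooden stool: a rectangular seat 268 mm (x) by 270 mm (y), 25 mm thick, top face at z = 398 mm, on four round legs, each 44 mm in diameter. The legs rest on z = 0, each leg's axis is inset half a diameter from the nearest pair of seat edges (so the leg's bounding box is flush with the corner).

C is a chair. The seat is a 498×448×29 mm slab with its top at z = 432 mm, on four 50×50 mm corner legs (flush with the seat edges, standing on z = 0). A flat backrest 19 mm thick, 441 mm tall, spans the full seat width and rises from the seat top along its +y edge, rear face flush with the rear of the seat.

Two stools sit around the table at the +y, +x sides. The chair is on top of the table, centred.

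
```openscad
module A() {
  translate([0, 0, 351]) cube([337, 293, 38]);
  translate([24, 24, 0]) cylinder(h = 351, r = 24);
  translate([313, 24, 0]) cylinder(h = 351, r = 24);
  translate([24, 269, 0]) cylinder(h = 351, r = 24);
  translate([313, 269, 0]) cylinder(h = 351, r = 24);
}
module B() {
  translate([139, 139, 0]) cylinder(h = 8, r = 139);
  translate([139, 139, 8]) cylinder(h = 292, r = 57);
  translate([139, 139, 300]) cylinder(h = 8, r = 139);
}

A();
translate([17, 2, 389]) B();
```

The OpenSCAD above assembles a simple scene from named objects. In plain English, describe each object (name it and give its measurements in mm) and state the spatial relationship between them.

A is a four-legged stool. The seat is 337×293 mm, 38 mm thick, top at z = 389 mm. It stands on four round legs, each 48 mm in diameter, from z = 0 to the seat underside, each leg's axis is inset half a diameter from the nearest pair of seat edges (so the leg's bounding box is flush with the corner).

B is a spool: two coaxial disc flanges of radius 139 mm and thickness 8 mm, joined by a core cylinder of radius 57 mm and height 292 mm. The lower flange rests on z = 0 and the three cylinders share a vertical axis.

The spool is on top of the stool.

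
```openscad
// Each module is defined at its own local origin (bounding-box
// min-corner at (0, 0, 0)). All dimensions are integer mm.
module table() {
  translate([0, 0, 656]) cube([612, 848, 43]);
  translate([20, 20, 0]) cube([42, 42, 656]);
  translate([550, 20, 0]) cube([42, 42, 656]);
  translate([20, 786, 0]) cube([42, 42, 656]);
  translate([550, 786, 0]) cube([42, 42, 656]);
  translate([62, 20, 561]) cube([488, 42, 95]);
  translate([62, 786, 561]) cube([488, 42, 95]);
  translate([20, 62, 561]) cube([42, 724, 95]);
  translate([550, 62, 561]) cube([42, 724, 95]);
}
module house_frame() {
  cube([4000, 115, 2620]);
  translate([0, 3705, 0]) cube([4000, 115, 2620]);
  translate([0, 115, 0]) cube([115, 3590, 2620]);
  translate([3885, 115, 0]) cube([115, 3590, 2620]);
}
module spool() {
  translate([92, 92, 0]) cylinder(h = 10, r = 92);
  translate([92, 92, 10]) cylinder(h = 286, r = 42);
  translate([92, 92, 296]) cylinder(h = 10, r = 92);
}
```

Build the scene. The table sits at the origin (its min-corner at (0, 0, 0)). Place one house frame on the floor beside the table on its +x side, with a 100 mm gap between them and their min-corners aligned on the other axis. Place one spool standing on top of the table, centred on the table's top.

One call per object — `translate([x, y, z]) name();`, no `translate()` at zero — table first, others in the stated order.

table();
translate([712, 0, 0]) house_frame();
translate([214, 332, 699]) spool();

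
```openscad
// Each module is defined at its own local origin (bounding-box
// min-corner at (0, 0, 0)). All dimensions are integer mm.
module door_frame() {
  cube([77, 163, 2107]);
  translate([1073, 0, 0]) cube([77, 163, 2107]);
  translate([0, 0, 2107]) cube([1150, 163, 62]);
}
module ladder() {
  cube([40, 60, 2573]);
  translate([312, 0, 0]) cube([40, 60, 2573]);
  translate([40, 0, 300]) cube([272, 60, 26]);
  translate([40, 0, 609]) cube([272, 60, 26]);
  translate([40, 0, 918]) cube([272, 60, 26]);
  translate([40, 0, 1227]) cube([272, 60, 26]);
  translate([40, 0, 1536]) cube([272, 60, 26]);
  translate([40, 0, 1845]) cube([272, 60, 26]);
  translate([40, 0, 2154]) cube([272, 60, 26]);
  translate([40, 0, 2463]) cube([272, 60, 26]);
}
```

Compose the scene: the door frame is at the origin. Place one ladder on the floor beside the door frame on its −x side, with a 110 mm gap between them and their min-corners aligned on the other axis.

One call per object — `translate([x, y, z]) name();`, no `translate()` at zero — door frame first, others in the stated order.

door_frame();
translate([-462, 0, 0]) ladder();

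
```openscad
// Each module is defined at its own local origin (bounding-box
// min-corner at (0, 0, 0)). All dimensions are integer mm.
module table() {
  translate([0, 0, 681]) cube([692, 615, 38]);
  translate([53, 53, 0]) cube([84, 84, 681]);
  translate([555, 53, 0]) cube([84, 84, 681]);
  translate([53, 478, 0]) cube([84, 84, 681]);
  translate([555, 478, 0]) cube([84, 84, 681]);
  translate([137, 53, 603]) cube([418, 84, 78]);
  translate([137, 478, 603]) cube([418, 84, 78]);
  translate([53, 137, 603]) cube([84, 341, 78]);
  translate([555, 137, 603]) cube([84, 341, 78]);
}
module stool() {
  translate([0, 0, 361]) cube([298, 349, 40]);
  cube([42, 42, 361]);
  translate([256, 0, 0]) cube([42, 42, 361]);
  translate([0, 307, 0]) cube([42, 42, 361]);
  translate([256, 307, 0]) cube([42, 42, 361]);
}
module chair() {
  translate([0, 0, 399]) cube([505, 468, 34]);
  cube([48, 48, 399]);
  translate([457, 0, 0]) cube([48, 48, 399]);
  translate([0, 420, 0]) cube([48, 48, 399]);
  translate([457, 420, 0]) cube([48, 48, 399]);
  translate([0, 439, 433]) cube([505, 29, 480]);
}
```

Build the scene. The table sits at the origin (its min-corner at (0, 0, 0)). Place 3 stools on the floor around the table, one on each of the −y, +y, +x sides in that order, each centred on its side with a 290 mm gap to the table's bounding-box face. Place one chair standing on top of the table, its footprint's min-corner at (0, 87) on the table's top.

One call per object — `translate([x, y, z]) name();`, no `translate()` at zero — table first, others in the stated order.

table();
translate([197, -639, 0]) stool();
translate([197, 905, 0]) stool();
translate([982, 133, 0]) stool();
translate([0, 87, 719]) chair();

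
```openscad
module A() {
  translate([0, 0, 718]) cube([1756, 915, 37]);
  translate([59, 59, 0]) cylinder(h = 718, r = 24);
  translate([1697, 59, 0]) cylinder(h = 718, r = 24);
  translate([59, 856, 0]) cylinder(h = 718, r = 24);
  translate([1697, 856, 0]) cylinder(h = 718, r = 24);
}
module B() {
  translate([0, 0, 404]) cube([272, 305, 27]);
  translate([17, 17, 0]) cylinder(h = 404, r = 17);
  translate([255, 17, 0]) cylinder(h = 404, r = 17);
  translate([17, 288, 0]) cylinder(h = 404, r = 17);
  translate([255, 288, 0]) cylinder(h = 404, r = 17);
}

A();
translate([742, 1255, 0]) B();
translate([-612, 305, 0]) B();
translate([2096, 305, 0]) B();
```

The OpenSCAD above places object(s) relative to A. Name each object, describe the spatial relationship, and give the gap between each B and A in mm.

A is a table. B is a stool. Three stools sit around the table at the +y, −x, +x sides. The gap between each stool and the table is 340 mm.

Each stool's nearest face is 340 mm from the table's bounding box.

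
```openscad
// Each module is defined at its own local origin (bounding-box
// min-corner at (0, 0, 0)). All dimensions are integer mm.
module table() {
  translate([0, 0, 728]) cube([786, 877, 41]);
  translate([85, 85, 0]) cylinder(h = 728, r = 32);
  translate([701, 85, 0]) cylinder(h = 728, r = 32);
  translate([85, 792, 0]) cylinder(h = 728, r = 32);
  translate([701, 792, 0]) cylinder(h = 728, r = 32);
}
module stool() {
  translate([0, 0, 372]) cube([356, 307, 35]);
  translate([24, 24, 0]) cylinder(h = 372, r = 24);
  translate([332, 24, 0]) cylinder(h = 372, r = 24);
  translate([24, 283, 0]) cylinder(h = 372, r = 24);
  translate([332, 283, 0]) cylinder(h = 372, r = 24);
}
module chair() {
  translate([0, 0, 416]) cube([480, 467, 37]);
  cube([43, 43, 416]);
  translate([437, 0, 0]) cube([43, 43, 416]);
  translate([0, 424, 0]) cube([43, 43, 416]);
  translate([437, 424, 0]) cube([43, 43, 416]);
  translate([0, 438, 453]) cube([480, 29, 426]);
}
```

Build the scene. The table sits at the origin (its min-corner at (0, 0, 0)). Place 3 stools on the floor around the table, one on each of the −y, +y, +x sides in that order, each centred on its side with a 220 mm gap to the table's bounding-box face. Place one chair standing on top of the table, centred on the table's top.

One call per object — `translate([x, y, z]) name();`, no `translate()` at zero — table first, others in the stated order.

table();
translate([215, -527, 0]) stool();
translate([215, 1097, 0]) stool();
translate([1006, 285, 0]) stool();
translate([153, 205, 769]) chair();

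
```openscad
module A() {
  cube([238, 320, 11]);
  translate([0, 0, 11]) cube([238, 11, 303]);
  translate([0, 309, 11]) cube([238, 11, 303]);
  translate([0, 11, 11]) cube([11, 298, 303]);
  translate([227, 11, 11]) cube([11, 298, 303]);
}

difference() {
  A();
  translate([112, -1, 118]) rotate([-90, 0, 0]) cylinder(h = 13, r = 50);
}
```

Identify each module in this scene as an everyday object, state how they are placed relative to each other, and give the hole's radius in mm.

The subtracted cylinder has r = 50 mm.

A is an open box. The open box has a circular hole through its front wall. The hole's radius is 50 mm.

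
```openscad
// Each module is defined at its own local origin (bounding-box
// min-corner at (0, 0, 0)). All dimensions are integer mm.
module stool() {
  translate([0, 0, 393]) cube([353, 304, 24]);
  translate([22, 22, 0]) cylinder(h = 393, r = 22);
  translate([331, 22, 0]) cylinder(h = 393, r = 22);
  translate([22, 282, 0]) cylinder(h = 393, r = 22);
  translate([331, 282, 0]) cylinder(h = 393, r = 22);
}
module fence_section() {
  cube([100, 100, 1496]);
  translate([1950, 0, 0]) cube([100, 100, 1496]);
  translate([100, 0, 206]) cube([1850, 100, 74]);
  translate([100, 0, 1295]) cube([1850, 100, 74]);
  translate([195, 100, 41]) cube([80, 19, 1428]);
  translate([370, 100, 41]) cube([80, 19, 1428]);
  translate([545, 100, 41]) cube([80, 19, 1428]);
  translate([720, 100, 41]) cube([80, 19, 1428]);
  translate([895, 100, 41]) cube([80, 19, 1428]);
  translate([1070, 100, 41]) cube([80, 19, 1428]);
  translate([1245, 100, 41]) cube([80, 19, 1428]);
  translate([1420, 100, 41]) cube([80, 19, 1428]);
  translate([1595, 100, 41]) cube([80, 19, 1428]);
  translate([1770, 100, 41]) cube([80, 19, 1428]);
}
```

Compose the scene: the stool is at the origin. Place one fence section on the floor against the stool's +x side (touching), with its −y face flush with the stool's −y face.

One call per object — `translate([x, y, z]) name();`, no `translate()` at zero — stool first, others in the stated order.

stool();
translate([353, 0, 0]) fence_section();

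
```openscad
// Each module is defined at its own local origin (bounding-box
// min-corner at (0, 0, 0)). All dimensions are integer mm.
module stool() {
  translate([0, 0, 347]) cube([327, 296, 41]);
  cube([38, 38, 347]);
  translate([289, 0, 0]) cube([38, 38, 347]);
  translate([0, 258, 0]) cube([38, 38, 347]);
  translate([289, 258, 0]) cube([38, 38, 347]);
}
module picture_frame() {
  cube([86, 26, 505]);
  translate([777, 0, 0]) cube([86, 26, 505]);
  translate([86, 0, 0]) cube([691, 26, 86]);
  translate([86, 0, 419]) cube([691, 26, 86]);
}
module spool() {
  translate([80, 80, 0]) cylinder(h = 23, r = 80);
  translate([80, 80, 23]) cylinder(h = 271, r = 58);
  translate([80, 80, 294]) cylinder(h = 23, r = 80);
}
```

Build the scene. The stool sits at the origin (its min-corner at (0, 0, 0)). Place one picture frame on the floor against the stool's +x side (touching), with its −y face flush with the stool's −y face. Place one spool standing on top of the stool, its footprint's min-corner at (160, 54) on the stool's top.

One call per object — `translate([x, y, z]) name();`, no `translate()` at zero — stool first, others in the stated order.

stool();
translate([327, 0, 0]) picture_frame();
translate([160, 54, 388]) spool();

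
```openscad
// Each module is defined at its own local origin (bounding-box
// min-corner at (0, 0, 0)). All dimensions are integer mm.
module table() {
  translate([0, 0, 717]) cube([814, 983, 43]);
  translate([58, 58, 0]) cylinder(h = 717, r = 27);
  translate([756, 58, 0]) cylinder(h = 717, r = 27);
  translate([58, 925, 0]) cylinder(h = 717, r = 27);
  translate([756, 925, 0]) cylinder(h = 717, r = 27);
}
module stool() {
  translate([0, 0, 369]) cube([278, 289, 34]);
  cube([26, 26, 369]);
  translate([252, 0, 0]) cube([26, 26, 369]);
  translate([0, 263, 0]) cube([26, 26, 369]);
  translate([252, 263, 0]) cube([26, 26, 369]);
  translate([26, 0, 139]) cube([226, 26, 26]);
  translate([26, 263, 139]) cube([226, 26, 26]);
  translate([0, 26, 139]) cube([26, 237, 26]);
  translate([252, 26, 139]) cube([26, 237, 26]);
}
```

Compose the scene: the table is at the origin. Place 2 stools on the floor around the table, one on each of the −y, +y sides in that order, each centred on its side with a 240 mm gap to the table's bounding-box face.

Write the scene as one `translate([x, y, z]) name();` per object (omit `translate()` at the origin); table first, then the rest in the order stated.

table();
translate([268, -529, 0]) stool();
translate([268, 1223, 0]) stool();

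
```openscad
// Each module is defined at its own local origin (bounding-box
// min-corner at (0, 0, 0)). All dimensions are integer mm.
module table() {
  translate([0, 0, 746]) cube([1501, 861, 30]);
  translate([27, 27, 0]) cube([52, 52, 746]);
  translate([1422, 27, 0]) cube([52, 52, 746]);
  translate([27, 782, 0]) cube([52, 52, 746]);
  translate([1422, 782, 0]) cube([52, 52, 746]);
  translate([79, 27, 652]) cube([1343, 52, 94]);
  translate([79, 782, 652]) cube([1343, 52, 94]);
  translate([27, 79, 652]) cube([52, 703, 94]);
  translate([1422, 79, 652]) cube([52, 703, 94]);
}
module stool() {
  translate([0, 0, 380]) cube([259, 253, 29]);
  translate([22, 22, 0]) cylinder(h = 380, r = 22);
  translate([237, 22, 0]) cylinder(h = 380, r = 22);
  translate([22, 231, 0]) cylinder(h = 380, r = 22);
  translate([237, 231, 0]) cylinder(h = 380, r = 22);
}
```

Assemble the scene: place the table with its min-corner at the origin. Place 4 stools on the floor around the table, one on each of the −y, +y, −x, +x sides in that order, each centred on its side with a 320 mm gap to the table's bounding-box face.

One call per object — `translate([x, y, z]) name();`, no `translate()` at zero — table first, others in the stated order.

table();
translate([621, -573, 0]) stool();
translate([621, 1181, 0]) stool();
translate([-579, 304, 0]) stool();
translate([1821, 304, 0]) stool();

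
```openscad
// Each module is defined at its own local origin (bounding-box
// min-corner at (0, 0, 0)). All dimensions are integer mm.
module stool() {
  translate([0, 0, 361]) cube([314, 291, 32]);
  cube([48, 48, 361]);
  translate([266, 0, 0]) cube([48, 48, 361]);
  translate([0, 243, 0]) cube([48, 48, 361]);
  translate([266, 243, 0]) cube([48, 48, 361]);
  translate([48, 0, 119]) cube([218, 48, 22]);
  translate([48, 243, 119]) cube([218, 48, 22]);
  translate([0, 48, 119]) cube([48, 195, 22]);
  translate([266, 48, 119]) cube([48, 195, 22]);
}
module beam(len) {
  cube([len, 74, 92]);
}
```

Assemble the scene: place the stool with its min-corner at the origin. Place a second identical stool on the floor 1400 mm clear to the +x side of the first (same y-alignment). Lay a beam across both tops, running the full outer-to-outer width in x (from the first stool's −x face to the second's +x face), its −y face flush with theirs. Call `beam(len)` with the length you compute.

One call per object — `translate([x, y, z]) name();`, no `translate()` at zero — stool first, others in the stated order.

stool();
translate([1714, 0, 0]) stool();
translate([0, 0, 393]) beam(2028);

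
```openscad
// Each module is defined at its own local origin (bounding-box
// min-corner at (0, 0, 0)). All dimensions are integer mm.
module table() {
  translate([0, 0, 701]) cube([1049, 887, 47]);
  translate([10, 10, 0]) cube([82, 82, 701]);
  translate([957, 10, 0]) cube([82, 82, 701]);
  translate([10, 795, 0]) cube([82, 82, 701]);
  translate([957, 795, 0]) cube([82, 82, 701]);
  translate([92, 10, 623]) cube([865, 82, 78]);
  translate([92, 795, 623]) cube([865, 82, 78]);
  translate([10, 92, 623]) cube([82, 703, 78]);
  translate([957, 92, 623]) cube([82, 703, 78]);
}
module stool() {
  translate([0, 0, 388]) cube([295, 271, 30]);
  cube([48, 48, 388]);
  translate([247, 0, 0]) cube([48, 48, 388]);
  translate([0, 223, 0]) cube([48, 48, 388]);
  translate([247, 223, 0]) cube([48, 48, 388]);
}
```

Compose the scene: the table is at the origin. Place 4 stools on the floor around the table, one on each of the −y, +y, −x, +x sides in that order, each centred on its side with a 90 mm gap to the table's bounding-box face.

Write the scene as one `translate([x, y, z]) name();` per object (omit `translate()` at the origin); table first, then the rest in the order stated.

table();
translate([377, -361, 0]) stool();
translate([377, 977, 0]) stool();
translate([-385, 308, 0]) stool();
translate([1139, 308, 0]) stool();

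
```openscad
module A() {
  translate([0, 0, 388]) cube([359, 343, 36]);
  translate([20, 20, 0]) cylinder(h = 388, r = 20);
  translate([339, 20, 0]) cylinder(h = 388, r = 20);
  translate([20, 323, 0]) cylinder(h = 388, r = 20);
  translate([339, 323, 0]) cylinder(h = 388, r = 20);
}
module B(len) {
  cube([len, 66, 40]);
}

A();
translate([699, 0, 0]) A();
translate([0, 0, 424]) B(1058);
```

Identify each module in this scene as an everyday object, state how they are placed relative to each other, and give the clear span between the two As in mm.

A is a stool. B is a beam. A beam spans the tops of two stools. The clear span between the two stools is 340 mm.

Second stool starts at x = 699; first ends at x = 359; clear span = 699 − 359 = 340 mm.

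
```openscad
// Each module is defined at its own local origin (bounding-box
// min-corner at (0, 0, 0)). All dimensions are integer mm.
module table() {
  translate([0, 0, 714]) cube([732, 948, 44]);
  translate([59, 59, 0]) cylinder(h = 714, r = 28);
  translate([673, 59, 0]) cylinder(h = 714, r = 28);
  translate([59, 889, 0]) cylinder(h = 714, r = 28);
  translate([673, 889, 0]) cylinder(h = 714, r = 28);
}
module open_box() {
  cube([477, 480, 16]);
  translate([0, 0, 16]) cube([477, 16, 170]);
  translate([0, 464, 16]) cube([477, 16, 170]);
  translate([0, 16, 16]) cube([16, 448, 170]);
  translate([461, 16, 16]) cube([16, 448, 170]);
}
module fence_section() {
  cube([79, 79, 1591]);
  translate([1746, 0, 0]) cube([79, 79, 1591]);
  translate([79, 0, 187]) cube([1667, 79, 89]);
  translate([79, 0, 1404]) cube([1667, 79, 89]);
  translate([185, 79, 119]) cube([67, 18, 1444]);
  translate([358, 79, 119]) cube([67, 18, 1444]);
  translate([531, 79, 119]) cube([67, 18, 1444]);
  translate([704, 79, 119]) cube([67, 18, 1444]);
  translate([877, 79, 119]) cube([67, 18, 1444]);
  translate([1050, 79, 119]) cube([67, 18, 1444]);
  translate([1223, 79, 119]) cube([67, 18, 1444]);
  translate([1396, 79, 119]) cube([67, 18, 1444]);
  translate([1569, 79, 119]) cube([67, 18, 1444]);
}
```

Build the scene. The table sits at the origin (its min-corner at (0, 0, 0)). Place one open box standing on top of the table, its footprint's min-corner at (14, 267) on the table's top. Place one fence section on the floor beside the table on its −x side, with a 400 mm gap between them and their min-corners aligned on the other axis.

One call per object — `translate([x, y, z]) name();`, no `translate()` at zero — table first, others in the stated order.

table();
translate([14, 267, 758]) open_box();
translate([-2225, 0, 0]) fence_section();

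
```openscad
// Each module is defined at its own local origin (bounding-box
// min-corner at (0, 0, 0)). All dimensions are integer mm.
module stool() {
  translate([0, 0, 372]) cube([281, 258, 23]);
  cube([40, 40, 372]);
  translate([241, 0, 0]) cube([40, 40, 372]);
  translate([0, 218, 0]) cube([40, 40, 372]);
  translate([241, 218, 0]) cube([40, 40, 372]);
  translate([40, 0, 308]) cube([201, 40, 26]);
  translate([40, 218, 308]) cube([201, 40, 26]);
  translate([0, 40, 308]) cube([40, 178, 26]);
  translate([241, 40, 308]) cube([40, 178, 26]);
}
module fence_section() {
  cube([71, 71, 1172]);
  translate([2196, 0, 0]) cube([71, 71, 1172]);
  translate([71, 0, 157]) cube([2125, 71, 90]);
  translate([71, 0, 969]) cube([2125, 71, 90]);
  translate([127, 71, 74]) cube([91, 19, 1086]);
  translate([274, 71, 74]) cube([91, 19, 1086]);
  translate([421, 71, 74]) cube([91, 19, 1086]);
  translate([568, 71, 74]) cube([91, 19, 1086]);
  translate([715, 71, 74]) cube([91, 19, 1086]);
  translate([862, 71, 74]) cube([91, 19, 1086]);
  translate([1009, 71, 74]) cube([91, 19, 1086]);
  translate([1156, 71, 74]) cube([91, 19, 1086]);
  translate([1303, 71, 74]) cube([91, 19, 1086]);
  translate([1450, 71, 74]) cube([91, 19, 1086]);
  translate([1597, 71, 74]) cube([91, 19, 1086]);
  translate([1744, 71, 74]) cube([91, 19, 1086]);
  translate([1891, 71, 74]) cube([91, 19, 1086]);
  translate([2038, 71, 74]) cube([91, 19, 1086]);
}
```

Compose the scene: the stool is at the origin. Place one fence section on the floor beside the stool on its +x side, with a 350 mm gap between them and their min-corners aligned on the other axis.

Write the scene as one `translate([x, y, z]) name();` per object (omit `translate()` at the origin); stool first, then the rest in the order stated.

stool();
translate([631, 0, 0]) fence_section();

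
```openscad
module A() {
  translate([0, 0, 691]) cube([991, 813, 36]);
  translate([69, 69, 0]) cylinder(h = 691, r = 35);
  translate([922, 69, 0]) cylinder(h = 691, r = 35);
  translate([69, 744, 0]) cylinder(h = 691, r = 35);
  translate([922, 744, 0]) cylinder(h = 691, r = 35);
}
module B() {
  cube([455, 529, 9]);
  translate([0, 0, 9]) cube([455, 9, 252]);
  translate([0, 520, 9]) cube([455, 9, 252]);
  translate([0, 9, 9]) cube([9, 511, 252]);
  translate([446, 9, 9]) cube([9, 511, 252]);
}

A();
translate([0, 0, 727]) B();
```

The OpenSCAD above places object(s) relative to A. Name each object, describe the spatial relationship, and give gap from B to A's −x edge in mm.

A is a table. B is an open box. The open box is on top of the table. The gap from the open box to the table's −x edge is 0 mm.

The open box's min-x is at 0; the table's min-x is 0; gap = 0 mm.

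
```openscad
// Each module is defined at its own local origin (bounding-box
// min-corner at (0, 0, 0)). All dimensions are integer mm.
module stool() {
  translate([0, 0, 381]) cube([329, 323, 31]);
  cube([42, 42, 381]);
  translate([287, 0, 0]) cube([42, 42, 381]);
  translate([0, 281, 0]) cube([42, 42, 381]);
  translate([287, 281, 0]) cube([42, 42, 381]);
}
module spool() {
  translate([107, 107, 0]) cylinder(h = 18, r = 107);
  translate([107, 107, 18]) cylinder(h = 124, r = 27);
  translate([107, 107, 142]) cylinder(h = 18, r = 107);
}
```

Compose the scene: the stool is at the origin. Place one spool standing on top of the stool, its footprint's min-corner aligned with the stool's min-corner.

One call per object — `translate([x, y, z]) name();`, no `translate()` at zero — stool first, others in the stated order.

stool();
translate([0, 0, 412]) spool();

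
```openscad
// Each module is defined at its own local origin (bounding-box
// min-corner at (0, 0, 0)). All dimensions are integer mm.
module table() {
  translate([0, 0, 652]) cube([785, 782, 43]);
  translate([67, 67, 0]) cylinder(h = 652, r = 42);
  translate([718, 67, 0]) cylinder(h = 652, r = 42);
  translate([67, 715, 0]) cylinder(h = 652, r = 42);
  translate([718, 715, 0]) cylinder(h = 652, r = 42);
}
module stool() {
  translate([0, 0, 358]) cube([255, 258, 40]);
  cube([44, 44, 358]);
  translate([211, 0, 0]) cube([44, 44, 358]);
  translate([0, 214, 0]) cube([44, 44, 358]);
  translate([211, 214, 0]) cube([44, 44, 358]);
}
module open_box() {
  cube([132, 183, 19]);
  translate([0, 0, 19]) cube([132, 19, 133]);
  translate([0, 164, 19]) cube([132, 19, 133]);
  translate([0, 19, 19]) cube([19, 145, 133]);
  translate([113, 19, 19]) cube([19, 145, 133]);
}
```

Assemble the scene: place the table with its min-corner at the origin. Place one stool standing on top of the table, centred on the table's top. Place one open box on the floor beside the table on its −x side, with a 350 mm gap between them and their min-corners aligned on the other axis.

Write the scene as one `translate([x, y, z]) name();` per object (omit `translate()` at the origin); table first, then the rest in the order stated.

table();
translate([265, 262, 695]) stool();
translate([-482, 0, 0]) open_box();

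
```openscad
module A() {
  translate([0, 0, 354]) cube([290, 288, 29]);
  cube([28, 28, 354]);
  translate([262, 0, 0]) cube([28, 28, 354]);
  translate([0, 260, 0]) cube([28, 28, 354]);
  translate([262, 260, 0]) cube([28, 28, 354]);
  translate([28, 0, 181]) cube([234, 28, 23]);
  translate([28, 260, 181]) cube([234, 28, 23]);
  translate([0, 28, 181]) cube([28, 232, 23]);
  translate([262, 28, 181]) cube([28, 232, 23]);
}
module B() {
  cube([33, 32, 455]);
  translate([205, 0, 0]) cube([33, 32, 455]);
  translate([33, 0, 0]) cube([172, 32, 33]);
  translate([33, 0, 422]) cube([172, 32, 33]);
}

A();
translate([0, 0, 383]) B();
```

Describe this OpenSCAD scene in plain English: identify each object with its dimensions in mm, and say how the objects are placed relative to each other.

A is a simple wooden stool: a rectangular seat 290 mm (x) by 288 mm (y), 29 mm thick, top face at z = 383 mm, on four square legs, each 28×28 mm in cross-section. The legs rest on z = 0, each flush with a corner of the seat. Four stretchers, 28 mm wide and 23 mm tall, connect adjacent legs with their undersides at z = 181 mm, each running between the inner faces of the legs it joins and aligned with the legs' outer faces on the other axis.

B is a picture frame with a 172×389 mm rectangular opening (x by z) and a uniform 33 mm border on every side. Frame depth is 32 mm along y. It is built from two vertical stiles running the full outside height and two horizontal rails spanning the gap between the stiles.

The picture frame is on top of the stool.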